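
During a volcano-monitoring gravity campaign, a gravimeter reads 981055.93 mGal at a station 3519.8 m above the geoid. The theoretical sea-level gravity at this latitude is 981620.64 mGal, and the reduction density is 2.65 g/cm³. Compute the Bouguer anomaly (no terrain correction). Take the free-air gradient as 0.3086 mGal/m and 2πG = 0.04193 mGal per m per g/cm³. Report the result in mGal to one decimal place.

130.4

Free-air correction = 0.3086 × 3519.8 = 1086.21 mGal
Free-air anomaly = 981055.93 − 981620.64 + (1086.21) = 521.50 mGal
Bouguer slab correction = 0.04193 × 2.65 × 3519.8 = 391.10 mGal
Simple Bouguer anomaly = 521.50 − (391.10) = 130.40 mGal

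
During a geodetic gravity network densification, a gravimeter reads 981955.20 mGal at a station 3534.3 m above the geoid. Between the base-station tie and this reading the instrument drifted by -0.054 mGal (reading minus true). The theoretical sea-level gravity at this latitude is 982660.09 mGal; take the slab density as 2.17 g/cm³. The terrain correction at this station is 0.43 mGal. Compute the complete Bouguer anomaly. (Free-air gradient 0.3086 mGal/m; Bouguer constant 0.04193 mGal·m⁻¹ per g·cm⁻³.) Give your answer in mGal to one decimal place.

Drift-corrected reading = 981955.20 − (-0.054) = 981955.254 mGal
Free-air correction = 0.3086 × 3534.3 = 1090.68 mGal
Free-air anomaly = 981955.254 − 982660.09 + (1090.68) = 385.844 mGal
Bouguer slab correction = 0.04193 × 2.17 × 3534.3 = 321.58 mGal
Simple Bouguer anomaly = 385.844 − (321.58) = 64.264 mGal
Complete Bouguer anomaly = 64.264 + 0.43 = 64.694 mGal

64.7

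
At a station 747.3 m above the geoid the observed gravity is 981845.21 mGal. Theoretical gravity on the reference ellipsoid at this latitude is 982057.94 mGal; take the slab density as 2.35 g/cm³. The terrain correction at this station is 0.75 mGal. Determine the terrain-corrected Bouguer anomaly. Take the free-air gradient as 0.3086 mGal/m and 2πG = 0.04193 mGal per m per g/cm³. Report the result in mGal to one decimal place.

Free-air correction = 0.3086 × 747.3 = 230.62 mGal
Free-air anomaly = 981845.21 − 982057.94 + (230.62) = 17.89 mGal
Bouguer slab correction = 0.04193 × 2.35 × 747.3 = 73.64 mGal
Simple Bouguer anomaly = 17.89 − (73.64) = -55.75 mGal
Complete Bouguer anomaly = -55.75 + 0.75 = -55.00 mGal

-55.0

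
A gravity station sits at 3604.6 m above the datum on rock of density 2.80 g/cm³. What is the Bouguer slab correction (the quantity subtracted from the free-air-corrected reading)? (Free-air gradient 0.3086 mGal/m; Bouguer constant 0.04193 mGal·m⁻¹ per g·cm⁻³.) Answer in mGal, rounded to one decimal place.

423.2

Bouguer slab correction = 0.04193 × 2.80 × 3604.6 = 423.2 mGal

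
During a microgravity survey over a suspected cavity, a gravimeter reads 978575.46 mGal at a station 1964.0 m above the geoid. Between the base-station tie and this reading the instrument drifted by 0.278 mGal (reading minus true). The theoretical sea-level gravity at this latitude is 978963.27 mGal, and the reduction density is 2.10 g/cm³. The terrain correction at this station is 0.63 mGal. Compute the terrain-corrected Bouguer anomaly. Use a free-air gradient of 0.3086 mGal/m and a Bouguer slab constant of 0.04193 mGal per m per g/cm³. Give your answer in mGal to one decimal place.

45.7

Drift-corrected reading = 978575.46 − (0.278) = 978575.182 mGal
Free-air correction = 0.3086 × 1964.0 = 606.09 mGal
Free-air anomaly = 978575.182 − 978963.27 + (606.09) = 218.002 mGal
Bouguer slab correction = 0.04193 × 2.10 × 1964.0 = 172.94 mGal
Simple Bouguer anomaly = 218.002 − (172.94) = 45.062 mGal
Complete Bouguer anomaly = 45.062 + 0.63 = 45.692 mGal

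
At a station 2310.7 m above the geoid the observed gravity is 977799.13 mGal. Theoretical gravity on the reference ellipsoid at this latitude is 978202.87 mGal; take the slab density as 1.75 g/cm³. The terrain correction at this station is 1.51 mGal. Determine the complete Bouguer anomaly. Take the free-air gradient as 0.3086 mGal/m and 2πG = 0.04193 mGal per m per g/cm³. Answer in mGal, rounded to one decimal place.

141.3

Free-air correction = 0.3086 × 2310.7 = 713.08 mGal
Free-air anomaly = 977799.13 − 978202.87 + (713.08) = 309.34 mGal
Bouguer slab correction = 0.04193 × 1.75 × 2310.7 = 169.55 mGal
Simple Bouguer anomaly = 309.34 − (169.55) = 139.79 mGal
Complete Bouguer anomaly = 139.79 + 1.51 = 141.30 mGal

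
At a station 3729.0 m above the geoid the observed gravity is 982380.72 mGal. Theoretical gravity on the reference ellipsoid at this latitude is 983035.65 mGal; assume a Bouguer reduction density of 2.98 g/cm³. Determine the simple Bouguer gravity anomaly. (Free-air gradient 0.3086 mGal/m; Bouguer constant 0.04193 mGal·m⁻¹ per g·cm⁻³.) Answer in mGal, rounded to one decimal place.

Free-air correction = 0.3086 × 3729.0 = 1150.77 mGal
Free-air anomaly = 982380.72 − 983035.65 + (1150.77) = 495.84 mGal
Bouguer slab correction = 0.04193 × 2.98 × 3729.0 = 465.94 mGal
Simple Bouguer anomaly = 495.84 − (465.94) = 29.90 mGal

29.9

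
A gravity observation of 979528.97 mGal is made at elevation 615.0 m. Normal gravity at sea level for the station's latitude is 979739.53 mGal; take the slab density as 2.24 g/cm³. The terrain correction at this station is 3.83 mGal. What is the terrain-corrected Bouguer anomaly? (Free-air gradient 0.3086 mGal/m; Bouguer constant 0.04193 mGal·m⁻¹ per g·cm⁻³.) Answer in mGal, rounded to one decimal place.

-74.7

Free-air correction = 0.3086 × 615.0 = 189.79 mGal
Free-air anomaly = 979528.97 − 979739.53 + (189.79) = -20.77 mGal
Bouguer slab correction = 0.04193 × 2.24 × 615.0 = 57.76 mGal
Simple Bouguer anomaly = -20.77 − (57.76) = -78.53 mGal
Complete Bouguer anomaly = -78.53 + 3.83 = -74.70 mGal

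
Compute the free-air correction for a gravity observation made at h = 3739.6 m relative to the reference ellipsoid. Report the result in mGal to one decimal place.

1154.0

Free-air correction = 0.3086 × 3739.6 = 1154.0 mGal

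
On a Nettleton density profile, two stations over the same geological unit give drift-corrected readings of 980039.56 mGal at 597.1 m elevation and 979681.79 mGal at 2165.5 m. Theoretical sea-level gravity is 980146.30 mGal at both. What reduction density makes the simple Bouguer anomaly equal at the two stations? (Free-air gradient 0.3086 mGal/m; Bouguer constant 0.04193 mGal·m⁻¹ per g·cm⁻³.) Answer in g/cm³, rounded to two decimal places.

1.92

Δg_obs = 979681.79 − 980039.56 = -357.77 mGal over Δh = 2165.5 − 597.1 = 1568.4 m
Equal Bouguer anomalies ⇒ Δg_obs + (0.3086 − 0.04193ρ)·Δh = 0
0.3086 − 0.04193ρ = −Δg_obs/Δh = 0.22811
ρ = (0.3086 − 0.22811) / 0.04193 = 1.92 g/cm³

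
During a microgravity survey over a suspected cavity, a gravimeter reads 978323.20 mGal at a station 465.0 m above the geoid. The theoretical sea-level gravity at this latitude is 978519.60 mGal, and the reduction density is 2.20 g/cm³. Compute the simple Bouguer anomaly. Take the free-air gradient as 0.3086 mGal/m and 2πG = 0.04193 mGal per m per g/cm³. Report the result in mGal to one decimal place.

Free-air correction = 0.3086 × 465.0 = 143.50 mGal
Free-air anomaly = 978323.20 − 978519.60 + (143.50) = -52.90 mGal
Bouguer slab correction = 0.04193 × 2.20 × 465.0 = 42.89 mGal
Simple Bouguer anomaly = -52.90 − (42.89) = -95.79 mGal

-95.8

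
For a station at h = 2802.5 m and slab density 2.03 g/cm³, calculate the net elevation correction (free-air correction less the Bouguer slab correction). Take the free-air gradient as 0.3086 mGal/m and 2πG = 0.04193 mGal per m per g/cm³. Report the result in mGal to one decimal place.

626.3

Combined gradient = 0.3086 − 0.04193 × 2.03 = 0.2234821 mGal/m
Combined elevation correction = 0.2234821 × 2802.5 = 626.3 mGal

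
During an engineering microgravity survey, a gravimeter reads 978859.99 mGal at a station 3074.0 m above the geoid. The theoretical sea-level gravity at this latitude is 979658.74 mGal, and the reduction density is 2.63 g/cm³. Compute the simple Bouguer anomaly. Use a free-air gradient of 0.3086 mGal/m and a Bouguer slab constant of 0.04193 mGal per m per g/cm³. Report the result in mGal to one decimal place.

Free-air correction = 0.3086 × 3074.0 = 948.64 mGal
Free-air anomaly = 978859.99 − 979658.74 + (948.64) = 149.89 mGal
Bouguer slab correction = 0.04193 × 2.63 × 3074.0 = 338.99 mGal
Simple Bouguer anomaly = 149.89 − (338.99) = -189.10 mGal

-189.1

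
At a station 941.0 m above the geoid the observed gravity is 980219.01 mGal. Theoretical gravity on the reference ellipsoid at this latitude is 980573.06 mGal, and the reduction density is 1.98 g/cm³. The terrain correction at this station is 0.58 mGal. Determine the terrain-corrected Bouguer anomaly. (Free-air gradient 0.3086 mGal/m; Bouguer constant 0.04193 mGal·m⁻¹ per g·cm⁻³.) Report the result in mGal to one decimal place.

-141.2

Free-air correction = 0.3086 × 941.0 = 290.39 mGal
Free-air anomaly = 980219.01 − 980573.06 + (290.39) = -63.66 mGal
Bouguer slab correction = 0.04193 × 1.98 × 941.0 = 78.12 mGal
Simple Bouguer anomaly = -63.66 − (78.12) = -141.78 mGal
Complete Bouguer anomaly = -141.78 + 0.58 = -141.20 mGal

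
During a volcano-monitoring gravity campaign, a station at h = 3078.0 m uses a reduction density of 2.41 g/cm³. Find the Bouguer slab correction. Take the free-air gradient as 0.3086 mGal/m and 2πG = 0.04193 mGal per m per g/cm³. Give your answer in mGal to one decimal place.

311.0

Bouguer slab correction = 0.04193 × 2.41 × 3078.0 = 311.0 mGal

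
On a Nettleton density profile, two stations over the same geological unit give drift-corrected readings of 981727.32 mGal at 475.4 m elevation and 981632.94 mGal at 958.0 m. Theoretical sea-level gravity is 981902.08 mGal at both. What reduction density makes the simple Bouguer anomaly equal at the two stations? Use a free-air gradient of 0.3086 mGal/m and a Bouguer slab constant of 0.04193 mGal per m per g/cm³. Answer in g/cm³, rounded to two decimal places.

2.70

Δg_obs = 981632.94 − 981727.32 = -94.38 mGal over Δh = 958.0 − 475.4 = 482.6 m
Equal Bouguer anomalies ⇒ Δg_obs + (0.3086 − 0.04193ρ)·Δh = 0
0.3086 − 0.04193ρ = −Δg_obs/Δh = 0.19557
ρ = (0.3086 − 0.19557) / 0.04193 = 2.70 g/cm³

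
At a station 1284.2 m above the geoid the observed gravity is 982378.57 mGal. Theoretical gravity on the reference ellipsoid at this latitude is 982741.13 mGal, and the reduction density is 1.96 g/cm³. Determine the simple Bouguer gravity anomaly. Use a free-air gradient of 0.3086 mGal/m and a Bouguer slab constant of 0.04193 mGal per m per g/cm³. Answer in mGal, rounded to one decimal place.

Free-air correction = 0.3086 × 1284.2 = 396.30 mGal
Free-air anomaly = 982378.57 − 982741.13 + (396.30) = 33.74 mGal
Bouguer slab correction = 0.04193 × 1.96 × 1284.2 = 105.54 mGal
Simple Bouguer anomaly = 33.74 − (105.54) = -71.80 mGal

-71.8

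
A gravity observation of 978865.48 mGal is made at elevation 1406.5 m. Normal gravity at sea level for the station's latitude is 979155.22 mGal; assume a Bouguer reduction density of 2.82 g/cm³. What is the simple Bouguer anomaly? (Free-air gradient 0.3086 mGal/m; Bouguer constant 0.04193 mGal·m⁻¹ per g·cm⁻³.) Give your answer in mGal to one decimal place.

Free-air correction = 0.3086 × 1406.5 = 434.05 mGal
Free-air anomaly = 978865.48 − 979155.22 + (434.05) = 144.31 mGal
Bouguer slab correction = 0.04193 × 2.82 × 1406.5 = 166.31 mGal
Simple Bouguer anomaly = 144.31 − (166.31) = -22.00 mGal

-22.0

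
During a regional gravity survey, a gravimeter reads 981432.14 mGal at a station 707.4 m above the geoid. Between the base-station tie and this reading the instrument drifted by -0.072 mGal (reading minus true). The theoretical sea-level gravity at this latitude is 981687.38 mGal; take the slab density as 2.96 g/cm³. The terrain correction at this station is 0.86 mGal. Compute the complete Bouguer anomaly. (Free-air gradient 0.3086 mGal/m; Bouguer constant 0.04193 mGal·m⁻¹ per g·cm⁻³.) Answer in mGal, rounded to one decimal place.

-123.8

Drift-corrected reading = 981432.14 − (-0.072) = 981432.212 mGal
Free-air correction = 0.3086 × 707.4 = 218.30 mGal
Free-air anomaly = 981432.212 − 981687.38 + (218.30) = -36.868 mGal
Bouguer slab correction = 0.04193 × 2.96 × 707.4 = 87.80 mGal
Simple Bouguer anomaly = -36.868 − (87.80) = -124.668 mGal
Complete Bouguer anomaly = -124.668 + 0.86 = -123.808 mGal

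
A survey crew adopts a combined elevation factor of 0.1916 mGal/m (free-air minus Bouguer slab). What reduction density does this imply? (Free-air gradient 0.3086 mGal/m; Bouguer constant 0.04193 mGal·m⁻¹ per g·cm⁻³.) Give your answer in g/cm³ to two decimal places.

2.79

0.1916 = 0.3086 − 0.04193 × ρ
ρ = (0.3086 − 0.1916) / 0.04193 = 2.79 g/cm³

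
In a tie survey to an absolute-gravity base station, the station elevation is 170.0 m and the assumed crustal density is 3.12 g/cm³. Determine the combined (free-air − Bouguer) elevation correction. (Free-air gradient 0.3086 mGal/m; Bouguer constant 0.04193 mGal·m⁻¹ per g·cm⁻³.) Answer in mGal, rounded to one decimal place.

30.2

Combined gradient = 0.3086 − 0.04193 × 3.12 = 0.1777784 mGal/m
Combined elevation correction = 0.1777784 × 170.0 = 30.2 mGal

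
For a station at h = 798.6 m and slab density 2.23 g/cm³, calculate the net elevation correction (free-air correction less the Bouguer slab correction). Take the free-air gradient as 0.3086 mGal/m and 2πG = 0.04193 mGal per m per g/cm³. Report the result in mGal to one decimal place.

Combined gradient = 0.3086 − 0.04193 × 2.23 = 0.2150961 mGal/m
Combined elevation correction = 0.2150961 × 798.6 = 171.8 mGal

171.8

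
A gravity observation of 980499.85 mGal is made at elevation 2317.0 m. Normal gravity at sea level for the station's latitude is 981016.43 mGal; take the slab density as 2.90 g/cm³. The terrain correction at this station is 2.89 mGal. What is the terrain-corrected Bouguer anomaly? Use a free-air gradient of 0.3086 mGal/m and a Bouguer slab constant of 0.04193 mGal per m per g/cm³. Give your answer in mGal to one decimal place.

-80.4

Free-air correction = 0.3086 × 2317.0 = 715.03 mGal
Free-air anomaly = 980499.85 − 981016.43 + (715.03) = 198.45 mGal
Bouguer slab correction = 0.04193 × 2.90 × 2317.0 = 281.74 mGal
Simple Bouguer anomaly = 198.45 − (281.74) = -83.29 mGal
Complete Bouguer anomaly = -83.29 + 2.89 = -80.40 mGal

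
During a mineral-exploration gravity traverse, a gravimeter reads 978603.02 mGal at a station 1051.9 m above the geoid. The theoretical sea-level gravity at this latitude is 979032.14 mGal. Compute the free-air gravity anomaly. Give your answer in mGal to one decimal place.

Free-air correction = 0.3086 × 1051.9 = 324.62 mGal
Free-air anomaly = 978603.02 − 979032.14 + (324.62) = -104.50 mGal

-104.5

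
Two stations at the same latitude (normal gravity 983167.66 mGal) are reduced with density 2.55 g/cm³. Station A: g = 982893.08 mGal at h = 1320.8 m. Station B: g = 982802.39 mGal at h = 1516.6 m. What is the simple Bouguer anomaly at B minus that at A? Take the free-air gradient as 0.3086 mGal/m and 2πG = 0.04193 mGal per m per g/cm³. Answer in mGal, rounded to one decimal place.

Δg_SB(A) = 982893.08 − 983167.66 + 0.3086×1320.8 − 0.04193×2.55×1320.8 = -8.20 mGal
Δg_SB(B) = 982802.39 − 983167.66 + 0.3086×1516.6 − 0.04193×2.55×1516.6 = -59.40 mGal
Difference = -59.40 − (-8.20) = -51.20 mGal

-51.2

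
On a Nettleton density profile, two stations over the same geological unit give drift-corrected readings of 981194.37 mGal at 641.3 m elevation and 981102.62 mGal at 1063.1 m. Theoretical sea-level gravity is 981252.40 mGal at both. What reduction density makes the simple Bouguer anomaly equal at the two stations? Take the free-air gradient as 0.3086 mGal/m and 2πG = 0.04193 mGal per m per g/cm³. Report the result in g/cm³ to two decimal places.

2.17

Δg_obs = 981102.62 − 981194.37 = -91.75 mGal over Δh = 1063.1 − 641.3 = 421.8 m
Equal Bouguer anomalies ⇒ Δg_obs + (0.3086 − 0.04193ρ)·Δh = 0
0.3086 − 0.04193ρ = −Δg_obs/Δh = 0.21752
ρ = (0.3086 − 0.21752) / 0.04193 = 2.17 g/cm³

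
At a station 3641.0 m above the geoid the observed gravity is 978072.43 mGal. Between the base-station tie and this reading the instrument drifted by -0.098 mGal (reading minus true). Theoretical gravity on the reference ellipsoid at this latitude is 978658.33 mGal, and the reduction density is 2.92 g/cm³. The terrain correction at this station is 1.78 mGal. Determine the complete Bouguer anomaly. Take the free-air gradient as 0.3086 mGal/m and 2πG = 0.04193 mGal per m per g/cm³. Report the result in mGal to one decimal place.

93.8

Drift-corrected reading = 978072.43 − (-0.098) = 978072.528 mGal
Free-air correction = 0.3086 × 3641.0 = 1123.61 mGal
Free-air anomaly = 978072.528 − 978658.33 + (1123.61) = 537.808 mGal
Bouguer slab correction = 0.04193 × 2.92 × 3641.0 = 445.79 mGal
Simple Bouguer anomaly = 537.808 − (445.79) = 92.018 mGal
Complete Bouguer anomaly = 92.018 + 1.78 = 93.798 mGal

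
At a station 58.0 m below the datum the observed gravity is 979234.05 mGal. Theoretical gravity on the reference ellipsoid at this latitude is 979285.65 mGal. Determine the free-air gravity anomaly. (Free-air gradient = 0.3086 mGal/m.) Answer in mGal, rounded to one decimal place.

-69.5

Free-air correction = 0.3086 × -58.0 = -17.90 mGal
Free-air anomaly = 979234.05 − 979285.65 + (-17.90) = -69.50 mGal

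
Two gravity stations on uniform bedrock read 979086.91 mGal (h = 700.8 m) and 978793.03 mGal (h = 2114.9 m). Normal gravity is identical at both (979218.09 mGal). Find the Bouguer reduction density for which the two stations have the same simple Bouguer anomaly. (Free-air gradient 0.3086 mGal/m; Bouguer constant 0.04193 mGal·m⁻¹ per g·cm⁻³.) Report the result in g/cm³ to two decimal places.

2.40

Δg_obs = 978793.03 − 979086.91 = -293.88 mGal over Δh = 2114.9 − 700.8 = 1414.1 m
Equal Bouguer anomalies ⇒ Δg_obs + (0.3086 − 0.04193ρ)·Δh = 0
0.3086 − 0.04193ρ = −Δg_obs/Δh = 0.20782
ρ = (0.3086 − 0.20782) / 0.04193 = 2.40 g/cm³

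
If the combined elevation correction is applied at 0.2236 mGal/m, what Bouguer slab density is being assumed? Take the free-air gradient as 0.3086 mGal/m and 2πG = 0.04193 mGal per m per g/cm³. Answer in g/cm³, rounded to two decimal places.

2.03

0.2236 = 0.3086 − 0.04193 × ρ
ρ = (0.3086 − 0.2236) / 0.04193 = 2.03 g/cm³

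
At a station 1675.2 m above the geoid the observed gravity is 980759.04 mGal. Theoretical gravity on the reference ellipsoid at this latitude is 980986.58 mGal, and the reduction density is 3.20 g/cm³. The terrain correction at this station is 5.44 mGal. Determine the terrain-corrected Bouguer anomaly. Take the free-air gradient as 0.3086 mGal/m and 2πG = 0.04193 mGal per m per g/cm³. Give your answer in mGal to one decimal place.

Free-air correction = 0.3086 × 1675.2 = 516.97 mGal
Free-air anomaly = 980759.04 − 980986.58 + (516.97) = 289.43 mGal
Bouguer slab correction = 0.04193 × 3.20 × 1675.2 = 224.77 mGal
Simple Bouguer anomaly = 289.43 − (224.77) = 64.66 mGal
Complete Bouguer anomaly = 64.66 + 5.44 = 70.10 mGal

70.1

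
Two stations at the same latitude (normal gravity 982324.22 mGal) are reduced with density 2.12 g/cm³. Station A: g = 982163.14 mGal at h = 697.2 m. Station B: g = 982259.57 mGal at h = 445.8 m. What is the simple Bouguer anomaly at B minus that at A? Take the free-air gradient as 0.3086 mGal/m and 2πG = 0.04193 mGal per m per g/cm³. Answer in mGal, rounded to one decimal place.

Δg_SB(A) = 982163.14 − 982324.22 + 0.3086×697.2 − 0.04193×2.12×697.2 = -7.90 mGal
Δg_SB(B) = 982259.57 − 982324.22 + 0.3086×445.8 − 0.04193×2.12×445.8 = 33.30 mGal
Difference = 33.30 − (-7.90) = 41.20 mGal

41.2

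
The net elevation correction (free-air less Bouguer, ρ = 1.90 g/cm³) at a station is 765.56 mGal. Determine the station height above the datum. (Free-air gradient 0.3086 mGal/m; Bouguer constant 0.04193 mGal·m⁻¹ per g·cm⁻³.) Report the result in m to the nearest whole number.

3344

Combined gradient = 0.3086 − 0.04193 × 1.90 = 0.2289330 mGal/m
h = 765.56 / 0.2289330 = 3344.04 m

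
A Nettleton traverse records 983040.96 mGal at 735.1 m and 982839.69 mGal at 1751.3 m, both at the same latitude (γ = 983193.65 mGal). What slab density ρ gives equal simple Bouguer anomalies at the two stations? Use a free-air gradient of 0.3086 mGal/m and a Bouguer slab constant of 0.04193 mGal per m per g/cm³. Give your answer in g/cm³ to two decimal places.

Δg_obs = 982839.69 − 983040.96 = -201.27 mGal over Δh = 1751.3 − 735.1 = 1016.2 m
Equal Bouguer anomalies ⇒ Δg_obs + (0.3086 − 0.04193ρ)·Δh = 0
0.3086 − 0.04193ρ = −Δg_obs/Δh = 0.19806
ρ = (0.3086 − 0.19806) / 0.04193 = 2.64 g/cm³

2.64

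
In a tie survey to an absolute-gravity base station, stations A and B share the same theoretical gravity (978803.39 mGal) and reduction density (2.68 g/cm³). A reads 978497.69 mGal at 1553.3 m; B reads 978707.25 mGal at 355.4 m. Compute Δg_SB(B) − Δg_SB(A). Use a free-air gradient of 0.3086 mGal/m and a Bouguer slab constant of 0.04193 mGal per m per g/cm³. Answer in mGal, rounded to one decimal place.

-25.5

Δg_SB(A) = 978497.69 − 978803.39 + 0.3086×1553.3 − 0.04193×2.68×1553.3 = -0.90 mGal
Δg_SB(B) = 978707.25 − 978803.39 + 0.3086×355.4 − 0.04193×2.68×355.4 = -26.40 mGal
Difference = -26.40 − (-0.90) = -25.50 mGal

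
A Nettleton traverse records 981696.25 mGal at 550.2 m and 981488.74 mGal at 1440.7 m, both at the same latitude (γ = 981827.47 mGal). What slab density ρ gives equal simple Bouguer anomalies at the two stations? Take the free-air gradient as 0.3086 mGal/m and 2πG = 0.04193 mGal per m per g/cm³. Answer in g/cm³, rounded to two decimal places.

Δg_obs = 981488.74 − 981696.25 = -207.51 mGal over Δh = 1440.7 − 550.2 = 890.5 m
Equal Bouguer anomalies ⇒ Δg_obs + (0.3086 − 0.04193ρ)·Δh = 0
0.3086 − 0.04193ρ = −Δg_obs/Δh = 0.23303
ρ = (0.3086 − 0.23303) / 0.04193 = 1.80 g/cm³

1.80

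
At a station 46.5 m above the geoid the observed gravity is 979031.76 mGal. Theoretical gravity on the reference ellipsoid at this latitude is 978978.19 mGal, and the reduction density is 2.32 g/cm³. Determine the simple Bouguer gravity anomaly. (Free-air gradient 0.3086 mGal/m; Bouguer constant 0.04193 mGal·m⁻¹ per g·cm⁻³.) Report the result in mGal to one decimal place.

Free-air correction = 0.3086 × 46.5 = 14.35 mGal
Free-air anomaly = 979031.76 − 978978.19 + (14.35) = 67.92 mGal
Bouguer slab correction = 0.04193 × 2.32 × 46.5 = 4.52 mGal
Simple Bouguer anomaly = 67.92 − (4.52) = 63.40 mGal

63.4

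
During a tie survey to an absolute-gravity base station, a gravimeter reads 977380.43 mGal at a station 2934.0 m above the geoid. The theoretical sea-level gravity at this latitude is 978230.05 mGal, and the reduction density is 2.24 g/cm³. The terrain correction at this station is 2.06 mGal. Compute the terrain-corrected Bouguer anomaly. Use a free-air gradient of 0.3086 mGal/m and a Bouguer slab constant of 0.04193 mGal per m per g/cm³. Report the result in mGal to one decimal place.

-217.7

Free-air correction = 0.3086 × 2934.0 = 905.43 mGal
Free-air anomaly = 977380.43 − 978230.05 + (905.43) = 55.81 mGal
Bouguer slab correction = 0.04193 × 2.24 × 2934.0 = 275.57 mGal
Simple Bouguer anomaly = 55.81 − (275.57) = -219.76 mGal
Complete Bouguer anomaly = -219.76 + 2.06 = -217.70 mGal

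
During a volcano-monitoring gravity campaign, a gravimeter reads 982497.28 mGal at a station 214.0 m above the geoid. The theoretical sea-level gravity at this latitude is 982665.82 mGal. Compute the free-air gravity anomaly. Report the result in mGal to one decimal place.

-102.5

Free-air correction = 0.3086 × 214.0 = 66.04 mGal
Free-air anomaly = 982497.28 − 982665.82 + (66.04) = -102.50 mGal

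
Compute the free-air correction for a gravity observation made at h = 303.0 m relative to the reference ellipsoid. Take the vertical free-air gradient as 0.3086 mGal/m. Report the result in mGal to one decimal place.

Free-air correction = 0.3086 × 303.0 = 93.5 mGal

93.5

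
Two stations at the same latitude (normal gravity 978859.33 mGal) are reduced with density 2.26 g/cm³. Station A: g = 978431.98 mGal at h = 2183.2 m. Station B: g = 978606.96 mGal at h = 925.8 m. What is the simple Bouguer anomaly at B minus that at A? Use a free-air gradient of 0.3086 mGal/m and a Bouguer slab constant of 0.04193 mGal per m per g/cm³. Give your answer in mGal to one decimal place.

Δg_SB(A) = 978431.98 − 978859.33 + 0.3086×2183.2 − 0.04193×2.26×2183.2 = 39.50 mGal
Δg_SB(B) = 978606.96 − 978859.33 + 0.3086×925.8 − 0.04193×2.26×925.8 = -54.40 mGal
Difference = -54.40 − (39.50) = -93.90 mGal

-93.9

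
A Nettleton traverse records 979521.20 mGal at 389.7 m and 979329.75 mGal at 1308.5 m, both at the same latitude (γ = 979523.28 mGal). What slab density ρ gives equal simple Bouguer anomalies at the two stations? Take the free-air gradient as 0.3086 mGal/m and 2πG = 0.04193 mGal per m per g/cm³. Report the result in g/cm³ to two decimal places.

2.39

Δg_obs = 979329.75 − 979521.20 = -191.45 mGal over Δh = 1308.5 − 389.7 = 918.8 m
Equal Bouguer anomalies ⇒ Δg_obs + (0.3086 − 0.04193ρ)·Δh = 0
0.3086 − 0.04193ρ = −Δg_obs/Δh = 0.20837
ρ = (0.3086 − 0.20837) / 0.04193 = 2.39 g/cm³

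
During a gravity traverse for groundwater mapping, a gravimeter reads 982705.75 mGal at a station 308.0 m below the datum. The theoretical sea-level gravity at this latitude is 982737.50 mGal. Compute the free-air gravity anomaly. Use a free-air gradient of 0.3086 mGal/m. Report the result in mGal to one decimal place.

Free-air correction = 0.3086 × -308.0 = -95.05 mGal
Free-air anomaly = 982705.75 − 982737.50 + (-95.05) = -126.80 mGal

-126.8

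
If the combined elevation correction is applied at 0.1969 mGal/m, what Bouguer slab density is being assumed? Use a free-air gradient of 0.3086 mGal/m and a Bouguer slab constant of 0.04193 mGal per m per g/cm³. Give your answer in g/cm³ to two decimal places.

2.66

0.1969 = 0.3086 − 0.04193 × ρ
ρ = (0.3086 − 0.1969) / 0.04193 = 2.66 g/cm³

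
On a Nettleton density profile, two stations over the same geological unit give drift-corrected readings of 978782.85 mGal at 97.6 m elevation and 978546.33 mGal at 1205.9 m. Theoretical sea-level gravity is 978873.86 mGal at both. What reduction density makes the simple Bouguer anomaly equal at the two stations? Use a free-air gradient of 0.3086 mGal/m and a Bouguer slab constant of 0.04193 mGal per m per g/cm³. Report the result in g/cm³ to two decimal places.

2.27

Δg_obs = 978546.33 − 978782.85 = -236.52 mGal over Δh = 1205.9 − 97.6 = 1108.3 m
Equal Bouguer anomalies ⇒ Δg_obs + (0.3086 − 0.04193ρ)·Δh = 0
0.3086 − 0.04193ρ = −Δg_obs/Δh = 0.21341
ρ = (0.3086 − 0.21341) / 0.04193 = 2.27 g/cm³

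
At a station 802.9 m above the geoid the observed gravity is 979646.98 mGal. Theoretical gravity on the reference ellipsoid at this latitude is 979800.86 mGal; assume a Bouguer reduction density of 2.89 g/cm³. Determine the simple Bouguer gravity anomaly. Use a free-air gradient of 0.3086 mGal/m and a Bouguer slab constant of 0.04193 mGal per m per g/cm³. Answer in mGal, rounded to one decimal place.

Free-air correction = 0.3086 × 802.9 = 247.77 mGal
Free-air anomaly = 979646.98 − 979800.86 + (247.77) = 93.89 mGal
Bouguer slab correction = 0.04193 × 2.89 × 802.9 = 97.29 mGal
Simple Bouguer anomaly = 93.89 − (97.29) = -3.40 mGal

-3.4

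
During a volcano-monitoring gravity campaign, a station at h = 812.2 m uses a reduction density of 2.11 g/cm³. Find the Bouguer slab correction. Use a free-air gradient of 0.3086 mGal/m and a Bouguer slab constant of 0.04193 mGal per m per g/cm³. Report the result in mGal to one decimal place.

71.9

Bouguer slab correction = 0.04193 × 2.11 × 812.2 = 71.9 mGal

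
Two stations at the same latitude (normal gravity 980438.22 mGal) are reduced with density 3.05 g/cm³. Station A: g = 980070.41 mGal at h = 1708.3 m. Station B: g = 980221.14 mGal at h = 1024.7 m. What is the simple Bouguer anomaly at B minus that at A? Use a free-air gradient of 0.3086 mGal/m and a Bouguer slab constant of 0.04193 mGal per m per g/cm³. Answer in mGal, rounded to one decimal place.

27.2

Δg_SB(A) = 980070.41 − 980438.22 + 0.3086×1708.3 − 0.04193×3.05×1708.3 = -59.10 mGal
Δg_SB(B) = 980221.14 − 980438.22 + 0.3086×1024.7 − 0.04193×3.05×1024.7 = -31.90 mGal
Difference = -31.90 − (-59.10) = 27.20 mGal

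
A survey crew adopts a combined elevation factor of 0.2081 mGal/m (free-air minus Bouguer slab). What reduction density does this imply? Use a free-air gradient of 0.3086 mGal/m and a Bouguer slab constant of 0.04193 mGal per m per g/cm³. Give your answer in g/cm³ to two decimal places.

0.2081 = 0.3086 − 0.04193 × ρ
ρ = (0.3086 − 0.2081) / 0.04193 = 2.40 g/cm³

2.40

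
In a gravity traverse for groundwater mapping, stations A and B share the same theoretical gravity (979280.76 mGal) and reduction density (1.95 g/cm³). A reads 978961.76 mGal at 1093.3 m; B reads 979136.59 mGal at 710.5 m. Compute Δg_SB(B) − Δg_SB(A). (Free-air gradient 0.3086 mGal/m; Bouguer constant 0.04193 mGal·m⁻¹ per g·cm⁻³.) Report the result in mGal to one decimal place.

88.0

Δg_SB(A) = 978961.76 − 979280.76 + 0.3086×1093.3 − 0.04193×1.95×1093.3 = -71.00 mGal
Δg_SB(B) = 979136.59 − 979280.76 + 0.3086×710.5 − 0.04193×1.95×710.5 = 17.00 mGal
Difference = 17.00 − (-71.00) = 88.00 mGal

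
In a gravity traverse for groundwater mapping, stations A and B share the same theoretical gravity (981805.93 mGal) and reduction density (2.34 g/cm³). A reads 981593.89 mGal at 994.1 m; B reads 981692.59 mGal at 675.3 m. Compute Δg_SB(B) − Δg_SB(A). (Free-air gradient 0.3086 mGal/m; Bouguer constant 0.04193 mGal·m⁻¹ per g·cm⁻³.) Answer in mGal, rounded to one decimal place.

Δg_SB(A) = 981593.89 − 981805.93 + 0.3086×994.1 − 0.04193×2.34×994.1 = -2.80 mGal
Δg_SB(B) = 981692.59 − 981805.93 + 0.3086×675.3 − 0.04193×2.34×675.3 = 28.80 mGal
Difference = 28.80 − (-2.80) = 31.60 mGal

31.6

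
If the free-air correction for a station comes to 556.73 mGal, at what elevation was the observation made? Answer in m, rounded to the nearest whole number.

1804

h = 556.73 / 0.3086 = 1804.05 m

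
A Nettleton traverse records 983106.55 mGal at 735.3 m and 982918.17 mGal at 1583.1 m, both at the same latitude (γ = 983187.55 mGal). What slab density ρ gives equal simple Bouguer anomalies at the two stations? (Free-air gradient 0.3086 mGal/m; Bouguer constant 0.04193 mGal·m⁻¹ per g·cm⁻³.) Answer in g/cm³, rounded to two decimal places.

Δg_obs = 982918.17 − 983106.55 = -188.38 mGal over Δh = 1583.1 − 735.3 = 847.8 m
Equal Bouguer anomalies ⇒ Δg_obs + (0.3086 − 0.04193ρ)·Δh = 0
0.3086 − 0.04193ρ = −Δg_obs/Δh = 0.22220
ρ = (0.3086 − 0.22220) / 0.04193 = 2.06 g/cm³

2.06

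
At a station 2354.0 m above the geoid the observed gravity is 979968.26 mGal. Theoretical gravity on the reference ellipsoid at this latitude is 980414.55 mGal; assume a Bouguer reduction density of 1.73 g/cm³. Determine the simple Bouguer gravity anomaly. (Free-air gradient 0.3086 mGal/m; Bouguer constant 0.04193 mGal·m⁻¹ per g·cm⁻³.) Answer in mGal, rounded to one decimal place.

Free-air correction = 0.3086 × 2354.0 = 726.44 mGal
Free-air anomaly = 979968.26 − 980414.55 + (726.44) = 280.15 mGal
Bouguer slab correction = 0.04193 × 1.73 × 2354.0 = 170.76 mGal
Simple Bouguer anomaly = 280.15 − (170.76) = 109.39 mGal

109.4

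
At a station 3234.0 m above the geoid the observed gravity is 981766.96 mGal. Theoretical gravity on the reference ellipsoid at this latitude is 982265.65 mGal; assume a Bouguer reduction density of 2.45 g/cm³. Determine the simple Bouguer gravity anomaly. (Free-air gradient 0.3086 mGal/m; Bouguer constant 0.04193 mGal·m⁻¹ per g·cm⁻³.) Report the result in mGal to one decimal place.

Free-air correction = 0.3086 × 3234.0 = 998.01 mGal
Free-air anomaly = 981766.96 − 982265.65 + (998.01) = 499.32 mGal
Bouguer slab correction = 0.04193 × 2.45 × 3234.0 = 332.22 mGal
Simple Bouguer anomaly = 499.32 − (332.22) = 167.10 mGal

167.1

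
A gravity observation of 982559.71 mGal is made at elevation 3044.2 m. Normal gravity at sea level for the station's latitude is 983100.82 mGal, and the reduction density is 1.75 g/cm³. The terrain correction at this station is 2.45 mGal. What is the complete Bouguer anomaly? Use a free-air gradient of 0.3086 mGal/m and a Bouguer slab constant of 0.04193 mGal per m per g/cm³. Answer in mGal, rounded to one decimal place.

Free-air correction = 0.3086 × 3044.2 = 939.44 mGal
Free-air anomaly = 982559.71 − 983100.82 + (939.44) = 398.33 mGal
Bouguer slab correction = 0.04193 × 1.75 × 3044.2 = 223.38 mGal
Simple Bouguer anomaly = 398.33 − (223.38) = 174.95 mGal
Complete Bouguer anomaly = 174.95 + 2.45 = 177.40 mGal

177.4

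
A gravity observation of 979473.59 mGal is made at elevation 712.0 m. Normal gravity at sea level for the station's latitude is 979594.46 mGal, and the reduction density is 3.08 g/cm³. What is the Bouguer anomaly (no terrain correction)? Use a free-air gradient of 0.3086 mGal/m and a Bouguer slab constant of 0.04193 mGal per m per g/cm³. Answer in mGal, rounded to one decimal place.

6.9

Free-air correction = 0.3086 × 712.0 = 219.72 mGal
Free-air anomaly = 979473.59 − 979594.46 + (219.72) = 98.85 mGal
Bouguer slab correction = 0.04193 × 3.08 × 712.0 = 91.95 mGal
Simple Bouguer anomaly = 98.85 − (91.95) = 6.90 mGal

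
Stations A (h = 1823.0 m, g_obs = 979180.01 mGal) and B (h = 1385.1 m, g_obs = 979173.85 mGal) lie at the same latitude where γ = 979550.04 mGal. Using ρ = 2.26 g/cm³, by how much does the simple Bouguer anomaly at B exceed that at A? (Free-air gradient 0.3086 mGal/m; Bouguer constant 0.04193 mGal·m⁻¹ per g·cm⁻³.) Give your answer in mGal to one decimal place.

-99.8

Δg_SB(A) = 979180.01 − 979550.04 + 0.3086×1823.0 − 0.04193×2.26×1823.0 = 19.80 mGal
Δg_SB(B) = 979173.85 − 979550.04 + 0.3086×1385.1 − 0.04193×2.26×1385.1 = -80.00 mGal
Difference = -80.00 − (19.80) = -99.80 mGal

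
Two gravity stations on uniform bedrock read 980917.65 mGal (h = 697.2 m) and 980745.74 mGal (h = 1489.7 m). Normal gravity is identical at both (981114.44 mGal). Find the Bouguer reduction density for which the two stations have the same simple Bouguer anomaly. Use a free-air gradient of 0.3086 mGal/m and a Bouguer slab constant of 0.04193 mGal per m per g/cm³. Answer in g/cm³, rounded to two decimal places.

Δg_obs = 980745.74 − 980917.65 = -171.91 mGal over Δh = 1489.7 − 697.2 = 792.5 m
Equal Bouguer anomalies ⇒ Δg_obs + (0.3086 − 0.04193ρ)·Δh = 0
0.3086 − 0.04193ρ = −Δg_obs/Δh = 0.21692
ρ = (0.3086 − 0.21692) / 0.04193 = 2.19 g/cm³

2.19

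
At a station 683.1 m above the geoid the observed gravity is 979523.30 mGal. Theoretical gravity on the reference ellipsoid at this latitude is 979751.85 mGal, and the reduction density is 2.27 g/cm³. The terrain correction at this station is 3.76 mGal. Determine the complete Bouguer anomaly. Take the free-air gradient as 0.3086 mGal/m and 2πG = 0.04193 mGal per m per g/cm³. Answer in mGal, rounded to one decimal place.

-79.0

Free-air correction = 0.3086 × 683.1 = 210.80 mGal
Free-air anomaly = 979523.30 − 979751.85 + (210.80) = -17.75 mGal
Bouguer slab correction = 0.04193 × 2.27 × 683.1 = 65.02 mGal
Simple Bouguer anomaly = -17.75 − (65.02) = -82.77 mGal
Complete Bouguer anomaly = -82.77 + 3.76 = -79.01 mGal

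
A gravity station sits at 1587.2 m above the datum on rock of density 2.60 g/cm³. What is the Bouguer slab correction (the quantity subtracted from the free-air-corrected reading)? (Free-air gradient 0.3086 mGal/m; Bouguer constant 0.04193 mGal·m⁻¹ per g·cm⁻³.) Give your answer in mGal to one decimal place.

Bouguer slab correction = 0.04193 × 2.60 × 1587.2 = 173.0 mGal

173.0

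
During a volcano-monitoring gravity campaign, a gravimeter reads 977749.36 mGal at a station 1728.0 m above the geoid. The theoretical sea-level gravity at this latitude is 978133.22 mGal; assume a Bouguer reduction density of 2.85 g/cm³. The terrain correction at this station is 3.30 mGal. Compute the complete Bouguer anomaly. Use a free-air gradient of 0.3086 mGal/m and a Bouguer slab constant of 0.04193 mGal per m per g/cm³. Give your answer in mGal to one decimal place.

-53.8

Free-air correction = 0.3086 × 1728.0 = 533.26 mGal
Free-air anomaly = 977749.36 − 978133.22 + (533.26) = 149.40 mGal
Bouguer slab correction = 0.04193 × 2.85 × 1728.0 = 206.50 mGal
Simple Bouguer anomaly = 149.40 − (206.50) = -57.10 mGal
Complete Bouguer anomaly = -57.10 + 3.30 = -53.80 mGal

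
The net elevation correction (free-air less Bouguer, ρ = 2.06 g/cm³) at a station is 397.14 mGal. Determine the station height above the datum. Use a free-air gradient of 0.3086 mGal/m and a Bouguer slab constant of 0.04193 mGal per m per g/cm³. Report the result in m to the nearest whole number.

Combined gradient = 0.3086 − 0.04193 × 2.06 = 0.2222242 mGal/m
h = 397.14 / 0.2222242 = 1787.11 m

1787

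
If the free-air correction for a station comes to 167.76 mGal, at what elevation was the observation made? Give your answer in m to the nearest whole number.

544

h = 167.76 / 0.3086 = 543.62 m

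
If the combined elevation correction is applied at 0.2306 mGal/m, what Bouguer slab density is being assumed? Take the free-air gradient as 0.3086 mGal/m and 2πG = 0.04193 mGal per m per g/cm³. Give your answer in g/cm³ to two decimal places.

0.2306 = 0.3086 − 0.04193 × ρ
ρ = (0.3086 − 0.2306) / 0.04193 = 1.86 g/cm³

1.86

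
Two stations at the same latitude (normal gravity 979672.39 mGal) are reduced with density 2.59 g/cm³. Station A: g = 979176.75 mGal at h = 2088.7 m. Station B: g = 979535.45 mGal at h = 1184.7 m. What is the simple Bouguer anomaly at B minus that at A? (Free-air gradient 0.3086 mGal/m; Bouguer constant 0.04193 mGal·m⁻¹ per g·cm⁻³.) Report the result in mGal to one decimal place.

177.9

Δg_SB(A) = 979176.75 − 979672.39 + 0.3086×2088.7 − 0.04193×2.59×2088.7 = -77.90 mGal
Δg_SB(B) = 979535.45 − 979672.39 + 0.3086×1184.7 − 0.04193×2.59×1184.7 = 100.00 mGal
Difference = 100.00 − (-77.90) = 177.90 mGal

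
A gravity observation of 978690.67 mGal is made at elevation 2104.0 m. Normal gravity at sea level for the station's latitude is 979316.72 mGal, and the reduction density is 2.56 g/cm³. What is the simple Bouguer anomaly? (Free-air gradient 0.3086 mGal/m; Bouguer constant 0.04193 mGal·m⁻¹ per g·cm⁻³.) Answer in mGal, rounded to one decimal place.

Free-air correction = 0.3086 × 2104.0 = 649.29 mGal
Free-air anomaly = 978690.67 − 979316.72 + (649.29) = 23.24 mGal
Bouguer slab correction = 0.04193 × 2.56 × 2104.0 = 225.85 mGal
Simple Bouguer anomaly = 23.24 − (225.85) = -202.61 mGal

-202.6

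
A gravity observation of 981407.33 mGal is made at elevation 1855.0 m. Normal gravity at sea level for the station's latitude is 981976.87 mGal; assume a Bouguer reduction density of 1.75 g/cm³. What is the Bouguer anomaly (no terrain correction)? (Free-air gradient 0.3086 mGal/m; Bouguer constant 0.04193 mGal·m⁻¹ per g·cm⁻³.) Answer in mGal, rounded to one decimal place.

Free-air correction = 0.3086 × 1855.0 = 572.45 mGal
Free-air anomaly = 981407.33 − 981976.87 + (572.45) = 2.91 mGal
Bouguer slab correction = 0.04193 × 1.75 × 1855.0 = 136.12 mGal
Simple Bouguer anomaly = 2.91 − (136.12) = -133.21 mGal

-133.2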